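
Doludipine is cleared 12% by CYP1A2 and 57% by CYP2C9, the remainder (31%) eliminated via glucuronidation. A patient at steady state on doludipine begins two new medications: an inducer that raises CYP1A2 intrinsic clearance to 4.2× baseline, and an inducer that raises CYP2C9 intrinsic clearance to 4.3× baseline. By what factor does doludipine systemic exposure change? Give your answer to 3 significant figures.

CYP1A2: 0.12 × 4.2 = 0.504
CYP2C9: 0.57 × 4.3 = 2.451
Other: 0.31 (unchanged)
Relative clearance = 0.504 + 2.451 + 0.31 = 3.265.
Because systemic exposure varies inversely with clearance, the combined effect is 1 / 3.265 = 0.306.

0.306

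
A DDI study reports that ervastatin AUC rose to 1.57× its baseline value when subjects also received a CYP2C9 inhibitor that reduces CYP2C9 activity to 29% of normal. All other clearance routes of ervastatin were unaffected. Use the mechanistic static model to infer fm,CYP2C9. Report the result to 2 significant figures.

0.51

Call the CYP2C9 fraction fm. After the interaction, CL_new/CL_old = fm × 0.29 + (1 − fm).
AUC ratio = 1 / (new CL fraction), so new CL fraction = 1 / 1.57 = 0.6369.
fm × 0.29 + 1 − fm = 0.6369  ⇒  fm × (0.29 − 1) = −0.3631  ⇒  fm = 0.51.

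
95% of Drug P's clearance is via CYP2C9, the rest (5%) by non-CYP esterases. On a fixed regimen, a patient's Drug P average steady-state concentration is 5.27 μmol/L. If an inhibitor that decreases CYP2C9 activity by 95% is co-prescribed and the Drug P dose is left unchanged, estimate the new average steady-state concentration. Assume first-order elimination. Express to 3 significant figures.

54.1 μmol/L

The CYP2C9 pathway (95% of clearance) drops to 0.05× activity: 0.95 × 0.05 = 0.0475.
Non-CYP routes (5%) are unchanged.
Relative clearance = 0.0475 + 0.05 = 0.0975.
With dosing unchanged, average steady-state concentration scales as 1/CL: 5.27 / 0.0975 = 54.1 μmol/L.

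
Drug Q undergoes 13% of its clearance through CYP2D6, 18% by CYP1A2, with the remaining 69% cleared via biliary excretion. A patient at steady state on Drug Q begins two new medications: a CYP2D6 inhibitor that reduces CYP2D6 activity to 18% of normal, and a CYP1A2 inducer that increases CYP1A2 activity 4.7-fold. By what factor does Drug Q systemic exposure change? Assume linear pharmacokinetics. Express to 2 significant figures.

The CYP2D6 pathway (13% of clearance) falls to 0.18× activity: 0.13 × 0.18 = 0.0234.
The CYP1A2 pathway (18% of clearance) rises to 4.7× activity: 0.18 × 4.7 = 0.846.
Non-CYP routes (69%) are unchanged.
Relative clearance = 0.0234 + 0.846 + 0.69 = 1.5594.
Net systemic exposure ratio = 1 / 1.5594 = 0.64.

0.64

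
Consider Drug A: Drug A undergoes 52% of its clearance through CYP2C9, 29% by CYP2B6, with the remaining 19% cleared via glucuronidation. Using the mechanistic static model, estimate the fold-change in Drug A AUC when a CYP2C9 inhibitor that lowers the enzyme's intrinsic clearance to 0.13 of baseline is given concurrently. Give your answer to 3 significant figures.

1.83

The CYP2C9 pathway (52% of clearance) falls to 0.13× activity: 0.52 × 0.13 = 0.0676.
CYP2B6 (29%) and the residual 19% are unaffected.
Relative clearance = 0.0676 + 0.29 + 0.19 = 0.5476.
Since AUC ∝ 1/CL, the ratio is 1 / 0.5476 = 1.83.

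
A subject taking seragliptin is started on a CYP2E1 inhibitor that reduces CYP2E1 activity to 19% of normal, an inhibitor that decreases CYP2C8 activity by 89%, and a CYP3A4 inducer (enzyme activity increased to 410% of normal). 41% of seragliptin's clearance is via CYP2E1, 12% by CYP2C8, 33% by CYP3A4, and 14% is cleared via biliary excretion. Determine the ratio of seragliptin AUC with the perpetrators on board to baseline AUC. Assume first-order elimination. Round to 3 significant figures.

0.631

CYP2E1: 0.41 × 0.19 = 0.0779
CYP2C8: 0.12 × 0.11 = 0.0132
CYP3A4: 0.33 × 4.1 = 1.353
Other: 0.14 (unchanged)
Relative clearance = 0.0779 + 0.0132 + 1.353 + 0.14 = 1.5841.
AUC ∝ 1/CL: fold-change = 1 / 1.5841 = 0.631.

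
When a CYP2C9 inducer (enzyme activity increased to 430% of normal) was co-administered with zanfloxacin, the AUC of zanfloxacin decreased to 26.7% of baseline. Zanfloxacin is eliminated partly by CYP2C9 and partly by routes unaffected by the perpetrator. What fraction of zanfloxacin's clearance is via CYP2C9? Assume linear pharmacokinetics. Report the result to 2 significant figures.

0.83

CL'/CL = 1 / 0.267 = 3.745
4.3·fm + (1 − fm) = 3.745
fm = (3.745 − 1) / (4.3 − 1) = 0.83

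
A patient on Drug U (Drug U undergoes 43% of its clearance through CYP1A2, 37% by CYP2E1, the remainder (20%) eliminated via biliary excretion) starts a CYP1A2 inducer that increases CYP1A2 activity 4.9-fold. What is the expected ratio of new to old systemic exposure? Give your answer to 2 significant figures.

0.37

The CYP1A2 pathway (43% of clearance) rises to 4.9× activity: 0.43 × 4.9 = 2.107.
CYP2E1 (37%) and the residual 20% are unaffected.
Relative clearance = 2.107 + 0.37 + 0.2 = 2.677.
Since systemic exposure ∝ 1/CL, the ratio is 1 / 2.677 = 0.37.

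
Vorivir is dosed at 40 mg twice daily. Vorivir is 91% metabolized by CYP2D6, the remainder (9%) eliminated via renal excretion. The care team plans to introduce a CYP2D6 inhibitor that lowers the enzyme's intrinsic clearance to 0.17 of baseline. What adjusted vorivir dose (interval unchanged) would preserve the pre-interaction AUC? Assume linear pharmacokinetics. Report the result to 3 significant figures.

9.79 mg

The CYP2D6 pathway (91% of clearance) is reduced to 0.17× activity: 0.91 × 0.17 = 0.1547.
Non-CYP routes (9%) are unchanged.
Relative clearance = 0.1547 + 0.09 = 0.2447.
To maintain the same steady-state level, dose must scale with clearance: new dose = 40 × 0.2447 = 9.79 mg.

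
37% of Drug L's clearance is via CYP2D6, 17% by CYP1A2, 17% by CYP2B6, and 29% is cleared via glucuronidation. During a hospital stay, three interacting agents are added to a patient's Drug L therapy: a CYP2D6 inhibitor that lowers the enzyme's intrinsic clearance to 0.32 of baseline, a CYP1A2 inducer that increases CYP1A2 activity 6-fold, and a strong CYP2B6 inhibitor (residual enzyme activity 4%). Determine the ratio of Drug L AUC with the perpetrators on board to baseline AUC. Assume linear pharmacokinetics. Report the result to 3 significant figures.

0.697

The CYP2D6 pathway (37% of clearance) is reduced to 0.32× activity: 0.37 × 0.32 = 0.1184.
The CYP1A2 pathway (17% of clearance) is boosted to 6× activity: 0.17 × 6 = 1.02.
The CYP2B6 pathway (17% of clearance) drops to 0.04× activity: 0.17 × 0.04 = 0.0068.
The remaining 29% of clearance is unaffected.
CL_new/CL_old = 0.1184 + 1.02 + 0.0068 + 0.29 = 1.4352.
Because AUC varies inversely with clearance, the combined effect is 1 / 1.4352 = 0.697.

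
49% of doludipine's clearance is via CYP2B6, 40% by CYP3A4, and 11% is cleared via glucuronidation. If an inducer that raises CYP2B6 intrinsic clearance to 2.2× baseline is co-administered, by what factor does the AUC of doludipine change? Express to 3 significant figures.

CYP2B6: 0.49 × 2.2 = 1.078
CYP3A4: 0.4 (unchanged)
Other: 0.11 (unchanged)
New clearance relative to baseline: 1.078 + 0.4 + 0.11 = 1.588.
Since AUC ∝ 1/CL, the ratio is 1 / 1.588 = 0.630.

0.630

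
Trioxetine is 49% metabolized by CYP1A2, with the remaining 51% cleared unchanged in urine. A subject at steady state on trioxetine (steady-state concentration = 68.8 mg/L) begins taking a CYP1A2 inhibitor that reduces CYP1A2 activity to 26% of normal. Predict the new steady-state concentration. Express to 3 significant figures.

CYP1A2: 0.49 × 0.26 = 0.1274
Other: 0.51 (unchanged)
Relative clearance = 0.1274 + 0.51 = 0.6374.
With dosing unchanged, steady-state concentration scales as 1/CL: 68.8 / 0.6374 = 108 mg/L.

108 mg/L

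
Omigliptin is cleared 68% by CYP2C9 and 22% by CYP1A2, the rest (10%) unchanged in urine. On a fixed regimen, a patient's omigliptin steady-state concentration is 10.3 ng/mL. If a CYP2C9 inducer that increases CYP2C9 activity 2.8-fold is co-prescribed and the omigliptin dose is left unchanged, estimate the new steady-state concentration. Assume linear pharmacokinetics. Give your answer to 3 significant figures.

4.63 ng/mL

The CYP2C9 pathway (68% of clearance) rises to 2.8× activity: 0.68 × 2.8 = 1.904.
CYP1A2 (22%) and the residual 10% are unaffected.
Relative clearance = 1.904 + 0.22 + 0.1 = 2.224.
New steady-state concentration = baseline ÷ relative clearance = 10.3 / 2.224 = 4.63 ng/mL.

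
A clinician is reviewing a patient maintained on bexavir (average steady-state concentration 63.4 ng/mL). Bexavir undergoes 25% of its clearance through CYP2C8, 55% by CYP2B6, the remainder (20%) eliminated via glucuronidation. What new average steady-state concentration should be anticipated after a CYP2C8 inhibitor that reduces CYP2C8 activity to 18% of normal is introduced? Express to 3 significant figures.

79.7 ng/mL

CYP2C8: 0.25 × 0.18 = 0.045
CYP2B6: 0.55 (unchanged)
Other: 0.2 (unchanged)
New clearance relative to baseline: 0.045 + 0.55 + 0.2 = 0.795.
Average steady-state concentration ∝ 1/CL, so new value = 63.4 / 0.795 = 79.7 ng/mL.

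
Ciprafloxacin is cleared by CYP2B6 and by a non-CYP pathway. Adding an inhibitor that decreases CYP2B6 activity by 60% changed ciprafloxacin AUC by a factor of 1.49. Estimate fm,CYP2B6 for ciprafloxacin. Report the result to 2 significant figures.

Write x for the fraction cleared via CYP2B6. The observed AUC change means clearance fell to 1/1.49 = 0.6711 of baseline.
Setting x·0.4 + (1 − x) = 0.6711 and solving: x = (0.6711 − 1)/(0.4 − 1) = 0.55.

0.55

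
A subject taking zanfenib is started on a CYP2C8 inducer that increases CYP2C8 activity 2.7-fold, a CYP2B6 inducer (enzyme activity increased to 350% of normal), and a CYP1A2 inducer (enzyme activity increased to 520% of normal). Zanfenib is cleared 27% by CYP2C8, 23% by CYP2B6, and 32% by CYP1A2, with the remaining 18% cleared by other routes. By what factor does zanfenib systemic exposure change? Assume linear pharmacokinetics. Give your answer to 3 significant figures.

0.296

The CYP2C8 pathway (27% of clearance) is boosted to 2.7× activity: 0.27 × 2.7 = 0.729.
The CYP2B6 pathway (23% of clearance) rises to 3.5× activity: 0.23 × 3.5 = 0.805.
The CYP1A2 pathway (32% of clearance) is boosted to 5.2× activity: 0.32 × 5.2 = 1.664.
Non-CYP routes (18%) are unchanged.
CL_new/CL_old = 0.729 + 0.805 + 1.664 + 0.18 = 3.378.
Because systemic exposure varies inversely with clearance, the combined effect is 1 / 3.378 = 0.296.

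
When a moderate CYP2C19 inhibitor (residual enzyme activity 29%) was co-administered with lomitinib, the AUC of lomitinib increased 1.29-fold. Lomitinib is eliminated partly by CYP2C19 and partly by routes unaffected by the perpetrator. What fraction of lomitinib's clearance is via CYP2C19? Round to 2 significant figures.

Let x = fm,CYP2C19. Because AUC ∝ 1/CL, relative clearance fell to 1/1.29 = 0.7752.
Setting x·0.29 + (1 − x) = 0.7752 and solving: x = (0.7752 − 1)/(0.29 − 1) = 0.32.

0.32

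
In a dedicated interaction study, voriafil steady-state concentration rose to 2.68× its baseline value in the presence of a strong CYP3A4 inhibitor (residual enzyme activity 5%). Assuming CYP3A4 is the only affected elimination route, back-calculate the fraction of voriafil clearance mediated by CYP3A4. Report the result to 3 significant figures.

0.660

Let fm be the CYP3A4 fraction. New clearance relative to baseline = fm × 0.05 + (1 − fm).
Steady-state concentration ratio = 1 / (new CL fraction), so new CL fraction = 1 / 2.68 = 0.3731.
fm × 0.05 + 1 − fm = 0.3731  ⇒  fm × (0.05 − 1) = −0.6269  ⇒  fm = 0.660.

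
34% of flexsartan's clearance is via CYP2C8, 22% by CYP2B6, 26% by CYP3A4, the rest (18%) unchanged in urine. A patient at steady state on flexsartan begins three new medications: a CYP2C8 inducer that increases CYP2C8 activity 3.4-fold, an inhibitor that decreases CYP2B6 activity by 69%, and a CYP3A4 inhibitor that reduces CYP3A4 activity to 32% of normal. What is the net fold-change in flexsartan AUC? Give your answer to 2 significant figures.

0.67

The CYP2C8 pathway (34% of clearance) increases to 3.4× activity: 0.34 × 3.4 = 1.156.
The CYP2B6 pathway (22% of clearance) falls to 0.31× activity: 0.22 × 0.31 = 0.0682.
The CYP3A4 pathway (26% of clearance) falls to 0.32× activity: 0.26 × 0.32 = 0.0832.
The remaining 18% of clearance is unaffected.
CL_new/CL_old = 1.156 + 0.0682 + 0.0832 + 0.18 = 1.4874.
AUC ∝ 1/CL: fold-change = 1 / 1.4874 = 0.67.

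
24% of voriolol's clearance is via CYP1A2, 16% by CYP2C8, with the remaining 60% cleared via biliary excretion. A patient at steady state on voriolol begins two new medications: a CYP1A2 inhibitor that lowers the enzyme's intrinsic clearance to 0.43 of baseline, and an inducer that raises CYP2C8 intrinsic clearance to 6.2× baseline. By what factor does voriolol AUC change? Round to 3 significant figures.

0.590

CYP1A2: 0.24 × 0.43 = 0.1032
CYP2C8: 0.16 × 6.2 = 0.992
Other: 0.6 (unchanged)
New clearance relative to baseline: 0.1032 + 0.992 + 0.6 = 1.6952.
AUC ∝ 1/CL: fold-change = 1 / 1.6952 = 0.590.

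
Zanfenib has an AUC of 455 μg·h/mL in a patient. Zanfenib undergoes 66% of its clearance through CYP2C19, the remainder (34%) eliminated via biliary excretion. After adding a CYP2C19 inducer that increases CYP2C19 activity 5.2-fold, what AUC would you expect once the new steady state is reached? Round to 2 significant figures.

CYP2C19: 0.66 × 5.2 = 3.432
Other: 0.34 (unchanged)
Relative clearance = 3.432 + 0.34 = 3.772.
AUC ∝ 1/CL, so new value = 455 / 3.772 = 1.2 × 10² μg·h/mL.

1.2 × 10² μg·h/mL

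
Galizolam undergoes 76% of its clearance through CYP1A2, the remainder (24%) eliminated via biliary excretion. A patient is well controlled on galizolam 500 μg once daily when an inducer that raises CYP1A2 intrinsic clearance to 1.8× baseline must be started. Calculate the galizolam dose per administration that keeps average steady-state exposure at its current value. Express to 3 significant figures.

804 μg

The CYP1A2 pathway (76% of clearance) rises to 1.8× activity: 0.76 × 1.8 = 1.368.
Non-CYP routes (24%) are unchanged.
CL_new/CL_old = 1.368 + 0.24 = 1.608.
To maintain the same steady-state level, dose must scale with clearance: new dose = 500 × 1.608 = 804 μg.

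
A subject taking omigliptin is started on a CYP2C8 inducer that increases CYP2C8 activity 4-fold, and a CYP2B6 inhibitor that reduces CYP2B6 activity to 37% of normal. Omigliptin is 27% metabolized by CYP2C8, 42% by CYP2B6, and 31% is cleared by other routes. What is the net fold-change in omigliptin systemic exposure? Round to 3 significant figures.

0.647

CYP2C8: 0.27 × 4 = 1.08
CYP2B6: 0.42 × 0.37 = 0.1554
Other: 0.31 (unchanged)
New clearance relative to baseline: 1.08 + 0.1554 + 0.31 = 1.5454.
Because systemic exposure varies inversely with clearance, the combined effect is 1 / 1.5454 = 0.647.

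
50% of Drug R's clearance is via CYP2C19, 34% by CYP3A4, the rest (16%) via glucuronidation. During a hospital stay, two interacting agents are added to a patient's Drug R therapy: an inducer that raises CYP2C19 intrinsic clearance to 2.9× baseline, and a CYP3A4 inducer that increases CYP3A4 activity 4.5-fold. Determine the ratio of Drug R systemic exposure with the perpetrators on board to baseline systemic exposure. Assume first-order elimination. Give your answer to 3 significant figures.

0.318

The CYP2C19 pathway (50% of clearance) is boosted to 2.9× activity: 0.5 × 2.9 = 1.45.
The CYP3A4 pathway (34% of clearance) rises to 4.5× activity: 0.34 × 4.5 = 1.53.
Non-CYP routes (16%) are unchanged.
New clearance relative to baseline: 1.45 + 1.53 + 0.16 = 3.14.
Systemic exposure ∝ 1/CL: fold-change = 1 / 3.14 = 0.318.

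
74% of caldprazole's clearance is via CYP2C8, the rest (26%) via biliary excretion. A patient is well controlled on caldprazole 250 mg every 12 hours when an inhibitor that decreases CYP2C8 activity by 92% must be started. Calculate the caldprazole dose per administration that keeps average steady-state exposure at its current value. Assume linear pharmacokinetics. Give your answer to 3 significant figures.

79.8 mg

The CYP2C8 pathway (74% of clearance) falls to 0.08× activity: 0.74 × 0.08 = 0.0592.
Non-CYP routes (26%) are unchanged.
Relative clearance = 0.0592 + 0.26 = 0.3192.
Exposure is unchanged when dose changes in proportion to clearance. New dose = 250 mg × 0.3192 = 79.8 mg.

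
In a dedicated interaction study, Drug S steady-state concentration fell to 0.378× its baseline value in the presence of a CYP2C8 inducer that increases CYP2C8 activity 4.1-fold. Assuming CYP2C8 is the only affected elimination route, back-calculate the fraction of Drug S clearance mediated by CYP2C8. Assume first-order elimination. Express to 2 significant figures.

CL'/CL = 1 / 0.378 = 2.646
4.1·fm + (1 − fm) = 2.646
fm = (2.646 − 1) / (4.1 − 1) = 0.53

0.53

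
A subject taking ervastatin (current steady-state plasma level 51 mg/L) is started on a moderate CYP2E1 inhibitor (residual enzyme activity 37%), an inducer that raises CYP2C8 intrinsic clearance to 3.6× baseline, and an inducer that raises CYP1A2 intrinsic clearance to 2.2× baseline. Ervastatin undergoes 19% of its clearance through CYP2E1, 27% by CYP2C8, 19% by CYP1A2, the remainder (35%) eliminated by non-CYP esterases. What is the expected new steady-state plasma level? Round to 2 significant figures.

CYP2E1: 0.19 × 0.37 = 0.0703
CYP2C8: 0.27 × 3.6 = 0.972
CYP1A2: 0.19 × 2.2 = 0.418
Other: 0.35 (unchanged)
New clearance relative to baseline: 0.0703 + 0.972 + 0.418 + 0.35 = 1.8103.
Steady-state plasma level ∝ 1/CL: new value = 51 / 1.8103 = 28 mg/L.

28 mg/L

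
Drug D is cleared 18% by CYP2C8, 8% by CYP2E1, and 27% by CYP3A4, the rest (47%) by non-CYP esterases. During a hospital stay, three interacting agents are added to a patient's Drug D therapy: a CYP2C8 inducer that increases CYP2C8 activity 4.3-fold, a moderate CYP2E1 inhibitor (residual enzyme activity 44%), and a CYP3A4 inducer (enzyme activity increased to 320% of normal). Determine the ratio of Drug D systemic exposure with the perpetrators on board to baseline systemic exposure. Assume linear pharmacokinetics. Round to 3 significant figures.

0.467

CYP2C8: 0.18 × 4.3 = 0.774
CYP2E1: 0.08 × 0.44 = 0.0352
CYP3A4: 0.27 × 3.2 = 0.864
Other: 0.47 (unchanged)
New clearance relative to baseline: 0.774 + 0.0352 + 0.864 + 0.47 = 2.1432.
Net systemic exposure ratio = 1 / 2.1432 = 0.467.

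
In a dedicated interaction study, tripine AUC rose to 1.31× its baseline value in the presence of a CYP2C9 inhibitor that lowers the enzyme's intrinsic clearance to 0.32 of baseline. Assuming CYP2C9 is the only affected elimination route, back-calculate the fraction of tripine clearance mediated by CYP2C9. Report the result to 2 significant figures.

0.35

CL'/CL = 1 / 1.31 = 0.7634
0.32·fm + (1 − fm) = 0.7634
fm = (0.7634 − 1) / (0.32 − 1) = 0.35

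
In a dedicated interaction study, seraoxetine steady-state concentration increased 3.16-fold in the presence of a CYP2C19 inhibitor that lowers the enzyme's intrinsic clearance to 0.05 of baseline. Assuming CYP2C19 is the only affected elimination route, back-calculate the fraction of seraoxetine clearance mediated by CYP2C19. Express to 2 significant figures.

Write x for the fraction cleared via CYP2C19. The observed steady-state concentration change means clearance fell to 1/3.16 = 0.3165 of baseline.
Only the CYP2C19 route changed, so 0.3165 = x·0.05 + (1 − x), giving x = 0.72.

0.72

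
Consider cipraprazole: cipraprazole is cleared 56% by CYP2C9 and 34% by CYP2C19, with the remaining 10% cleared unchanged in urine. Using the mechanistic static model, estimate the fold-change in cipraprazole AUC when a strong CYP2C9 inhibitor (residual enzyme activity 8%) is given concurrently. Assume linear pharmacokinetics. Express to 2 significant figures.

2.1

CYP2C9: 0.56 × 0.08 = 0.0448
CYP2C19: 0.34 (unchanged)
Other: 0.1 (unchanged)
Relative clearance = 0.0448 + 0.34 + 0.1 = 0.4848.
AUC is inversely proportional to clearance, so the fold-change is 1 / 0.4848 = 2.1.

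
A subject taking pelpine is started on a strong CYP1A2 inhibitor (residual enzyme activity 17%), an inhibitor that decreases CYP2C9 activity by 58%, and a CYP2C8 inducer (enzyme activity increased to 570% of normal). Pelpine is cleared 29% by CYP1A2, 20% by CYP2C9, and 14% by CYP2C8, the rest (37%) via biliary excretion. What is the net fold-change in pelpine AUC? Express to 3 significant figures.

0.768

The CYP1A2 pathway (29% of clearance) is reduced to 0.17× activity: 0.29 × 0.17 = 0.0493.
The CYP2C9 pathway (20% of clearance) falls to 0.42× activity: 0.2 × 0.42 = 0.084.
The CYP2C8 pathway (14% of clearance) increases to 5.7× activity: 0.14 × 5.7 = 0.798.
Non-CYP routes (37%) are unchanged.
New clearance relative to baseline: 0.0493 + 0.084 + 0.798 + 0.37 = 1.3013.
Because AUC varies inversely with clearance, the combined effect is 1 / 1.3013 = 0.768.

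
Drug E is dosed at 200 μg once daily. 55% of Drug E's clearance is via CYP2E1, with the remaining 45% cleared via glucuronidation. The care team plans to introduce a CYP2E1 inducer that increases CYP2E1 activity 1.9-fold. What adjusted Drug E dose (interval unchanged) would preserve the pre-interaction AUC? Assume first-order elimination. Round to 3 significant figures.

The CYP2E1 pathway (55% of clearance) is boosted to 1.9× activity: 0.55 × 1.9 = 1.045.
Non-CYP routes (45%) are unchanged.
Relative clearance = 1.045 + 0.45 = 1.495.
To maintain the same steady-state level, dose must scale with clearance: new dose = 200 × 1.495 = 299 μg.

299 μg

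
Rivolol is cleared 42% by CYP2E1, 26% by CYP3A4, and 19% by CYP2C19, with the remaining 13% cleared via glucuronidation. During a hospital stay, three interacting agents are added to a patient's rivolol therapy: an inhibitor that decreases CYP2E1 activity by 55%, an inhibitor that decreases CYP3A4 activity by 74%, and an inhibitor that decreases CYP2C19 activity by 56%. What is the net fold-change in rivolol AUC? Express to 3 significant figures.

2.13

The CYP2E1 pathway (42% of clearance) falls to 0.45× activity: 0.42 × 0.45 = 0.189.
The CYP3A4 pathway (26% of clearance) is reduced to 0.26× activity: 0.26 × 0.26 = 0.0676.
The CYP2C19 pathway (19% of clearance) is reduced to 0.44× activity: 0.19 × 0.44 = 0.0836.
Non-CYP routes (13%) are unchanged.
CL_new/CL_old = 0.189 + 0.0676 + 0.0836 + 0.13 = 0.4702.
AUC ∝ 1/CL: fold-change = 1 / 0.4702 = 2.13.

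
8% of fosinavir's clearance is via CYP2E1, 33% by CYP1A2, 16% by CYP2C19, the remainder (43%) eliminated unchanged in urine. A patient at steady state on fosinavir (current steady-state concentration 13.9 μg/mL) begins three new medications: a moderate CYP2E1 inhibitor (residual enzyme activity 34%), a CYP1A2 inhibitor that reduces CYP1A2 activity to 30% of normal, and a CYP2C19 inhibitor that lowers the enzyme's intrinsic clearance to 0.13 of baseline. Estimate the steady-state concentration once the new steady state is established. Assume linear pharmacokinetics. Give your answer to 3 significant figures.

24.1 μg/mL

CYP2E1: 0.08 × 0.34 = 0.0272
CYP1A2: 0.33 × 0.3 = 0.099
CYP2C19: 0.16 × 0.13 = 0.0208
Other: 0.43 (unchanged)
CL_new/CL_old = 0.0272 + 0.099 + 0.0208 + 0.43 = 0.577.
Steady-state concentration ∝ 1/CL: new value = 13.9 / 0.577 = 24.1 μg/mL.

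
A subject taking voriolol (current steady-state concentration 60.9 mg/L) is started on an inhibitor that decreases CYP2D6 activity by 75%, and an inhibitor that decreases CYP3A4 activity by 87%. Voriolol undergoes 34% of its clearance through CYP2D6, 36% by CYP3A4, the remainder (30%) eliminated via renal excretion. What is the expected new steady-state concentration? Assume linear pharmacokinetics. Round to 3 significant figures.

141 mg/L

CYP2D6: 0.34 × 0.25 = 0.085
CYP3A4: 0.36 × 0.13 = 0.0468
Other: 0.3 (unchanged)
Relative clearance = 0.085 + 0.0468 + 0.3 = 0.4318.
Steady-state concentration ∝ 1/CL: new value = 60.9 / 0.4318 = 141 mg/L.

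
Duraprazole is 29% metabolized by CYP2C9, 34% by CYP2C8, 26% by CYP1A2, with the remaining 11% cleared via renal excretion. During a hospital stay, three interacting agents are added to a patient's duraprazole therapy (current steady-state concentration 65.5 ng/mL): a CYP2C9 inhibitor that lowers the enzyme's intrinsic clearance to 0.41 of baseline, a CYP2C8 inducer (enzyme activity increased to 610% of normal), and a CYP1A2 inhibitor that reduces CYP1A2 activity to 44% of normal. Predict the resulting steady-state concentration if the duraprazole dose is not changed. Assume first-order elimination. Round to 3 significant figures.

27.1 ng/mL

The CYP2C9 pathway (29% of clearance) drops to 0.41× activity: 0.29 × 0.41 = 0.1189.
The CYP2C8 pathway (34% of clearance) rises to 6.1× activity: 0.34 × 6.1 = 2.074.
The CYP1A2 pathway (26% of clearance) falls to 0.44× activity: 0.26 × 0.44 = 0.1144.
Non-CYP routes (11%) are unchanged.
Relative clearance = 0.1189 + 2.074 + 0.1144 + 0.11 = 2.4173.
New steady-state concentration = 65.5 / 2.4173 = 27.1 ng/mL (concentration scales inversely with clearance).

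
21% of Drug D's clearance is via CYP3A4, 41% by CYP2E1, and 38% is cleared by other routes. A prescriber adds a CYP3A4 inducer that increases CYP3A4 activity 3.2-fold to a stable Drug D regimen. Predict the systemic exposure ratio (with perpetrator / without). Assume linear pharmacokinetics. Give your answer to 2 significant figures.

The CYP3A4 pathway (21% of clearance) is boosted to 3.2× activity: 0.21 × 3.2 = 0.672.
CYP2E1 (41%) and the residual 38% are unaffected.
CL_new/CL_old = 0.672 + 0.41 + 0.38 = 1.462.
Systemic exposure is inversely proportional to clearance, so the fold-change is 1 / 1.462 = 0.68.

0.68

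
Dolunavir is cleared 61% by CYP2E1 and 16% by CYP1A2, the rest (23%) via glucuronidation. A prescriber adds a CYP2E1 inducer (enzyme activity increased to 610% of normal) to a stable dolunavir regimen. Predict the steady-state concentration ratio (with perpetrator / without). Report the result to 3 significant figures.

The CYP2E1 pathway (61% of clearance) rises to 6.1× activity: 0.61 × 6.1 = 3.721.
CYP1A2 (16%) and the residual 23% are unaffected.
New clearance relative to baseline: 3.721 + 0.16 + 0.23 = 4.111.
Since steady-state concentration ∝ 1/CL, the ratio is 1 / 4.111 = 0.243.

0.243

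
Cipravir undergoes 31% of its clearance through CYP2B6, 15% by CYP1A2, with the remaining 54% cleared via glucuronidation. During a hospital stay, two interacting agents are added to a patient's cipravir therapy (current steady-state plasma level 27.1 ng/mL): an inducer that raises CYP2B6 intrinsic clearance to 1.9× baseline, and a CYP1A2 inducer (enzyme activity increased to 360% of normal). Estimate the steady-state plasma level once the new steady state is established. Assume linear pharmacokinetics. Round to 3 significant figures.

CYP2B6: 0.31 × 1.9 = 0.589
CYP1A2: 0.15 × 3.6 = 0.54
Other: 0.54 (unchanged)
New clearance relative to baseline: 0.589 + 0.54 + 0.54 = 1.669.
New steady-state plasma level = 27.1 / 1.669 = 16.2 ng/mL (concentration scales inversely with clearance).

16.2 ng/mL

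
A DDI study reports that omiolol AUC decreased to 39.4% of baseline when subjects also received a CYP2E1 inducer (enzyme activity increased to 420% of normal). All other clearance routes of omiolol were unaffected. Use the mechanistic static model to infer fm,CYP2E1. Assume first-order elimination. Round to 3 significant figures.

CL'/CL = 1 / 0.394 = 2.538
4.2·fm + (1 − fm) = 2.538
fm = (2.538 − 1) / (4.2 − 1) = 0.481

0.481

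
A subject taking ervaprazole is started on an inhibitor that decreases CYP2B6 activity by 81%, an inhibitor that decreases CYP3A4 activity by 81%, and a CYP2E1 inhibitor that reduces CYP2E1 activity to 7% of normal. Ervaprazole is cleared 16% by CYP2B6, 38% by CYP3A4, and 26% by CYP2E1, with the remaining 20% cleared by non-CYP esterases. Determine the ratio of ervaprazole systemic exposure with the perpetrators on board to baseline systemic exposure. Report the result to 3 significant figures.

3.12

The CYP2B6 pathway (16% of clearance) falls to 0.19× activity: 0.16 × 0.19 = 0.0304.
The CYP3A4 pathway (38% of clearance) falls to 0.19× activity: 0.38 × 0.19 = 0.0722.
The CYP2E1 pathway (26% of clearance) drops to 0.07× activity: 0.26 × 0.07 = 0.0182.
Non-CYP routes (20%) are unchanged.
Relative clearance = 0.0304 + 0.0722 + 0.0182 + 0.2 = 0.3208.
Because systemic exposure varies inversely with clearance, the combined effect is 1 / 0.3208 = 3.12.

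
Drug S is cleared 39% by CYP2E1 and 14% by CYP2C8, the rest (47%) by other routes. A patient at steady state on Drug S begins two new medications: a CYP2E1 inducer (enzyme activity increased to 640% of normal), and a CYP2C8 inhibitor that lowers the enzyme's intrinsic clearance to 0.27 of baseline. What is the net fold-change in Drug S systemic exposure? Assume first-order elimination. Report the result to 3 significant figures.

0.333

CYP2E1: 0.39 × 6.4 = 2.496
CYP2C8: 0.14 × 0.27 = 0.0378
Other: 0.47 (unchanged)
New clearance relative to baseline: 2.496 + 0.0378 + 0.47 = 3.0038.
Systemic exposure ∝ 1/CL: fold-change = 1 / 3.0038 = 0.333.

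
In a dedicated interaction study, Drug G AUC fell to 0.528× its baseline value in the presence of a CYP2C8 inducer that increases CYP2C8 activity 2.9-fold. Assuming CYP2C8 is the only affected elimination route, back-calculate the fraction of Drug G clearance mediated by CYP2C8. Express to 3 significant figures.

0.470

Let x = fm,CYP2C8. Because AUC ∝ 1/CL, relative clearance rose to 1/0.528 = 1.894.
Setting x·2.9 + (1 − x) = 1.894 and solving: x = (1.894 − 1)/(2.9 − 1) = 0.470.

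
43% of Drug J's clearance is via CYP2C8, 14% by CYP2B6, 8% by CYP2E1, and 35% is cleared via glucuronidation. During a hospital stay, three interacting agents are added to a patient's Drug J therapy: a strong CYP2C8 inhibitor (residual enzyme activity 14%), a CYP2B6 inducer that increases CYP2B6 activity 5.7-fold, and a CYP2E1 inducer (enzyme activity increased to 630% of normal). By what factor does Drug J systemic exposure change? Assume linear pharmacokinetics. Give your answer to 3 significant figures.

0.584

The CYP2C8 pathway (43% of clearance) is reduced to 0.14× activity: 0.43 × 0.14 = 0.0602.
The CYP2B6 pathway (14% of clearance) rises to 5.7× activity: 0.14 × 5.7 = 0.798.
The CYP2E1 pathway (8% of clearance) is boosted to 6.3× activity: 0.08 × 6.3 = 0.504.
The remaining 35% of clearance is unaffected.
New clearance relative to baseline: 0.0602 + 0.798 + 0.504 + 0.35 = 1.7122.
Because systemic exposure varies inversely with clearance, the combined effect is 1 / 1.7122 = 0.584.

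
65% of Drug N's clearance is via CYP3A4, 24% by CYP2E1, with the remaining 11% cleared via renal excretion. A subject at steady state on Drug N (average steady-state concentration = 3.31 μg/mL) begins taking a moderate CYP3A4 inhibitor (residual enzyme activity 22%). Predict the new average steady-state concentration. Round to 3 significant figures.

6.71 μg/mL

The CYP3A4 pathway (65% of clearance) is reduced to 0.22× activity: 0.65 × 0.22 = 0.143.
CYP2E1 (24%) and the residual 11% are unaffected.
New clearance relative to baseline: 0.143 + 0.24 + 0.11 = 0.493.
New average steady-state concentration = baseline ÷ relative clearance = 3.31 / 0.493 = 6.71 μg/mL.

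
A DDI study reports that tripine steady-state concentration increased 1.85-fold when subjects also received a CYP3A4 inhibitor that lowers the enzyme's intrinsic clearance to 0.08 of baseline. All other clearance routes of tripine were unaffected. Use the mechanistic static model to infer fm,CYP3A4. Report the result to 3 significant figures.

0.499

Let fm be the CYP3A4 fraction. New clearance relative to baseline = fm × 0.08 + (1 − fm).
Steady-state concentration ratio = 1 / (new CL fraction), so new CL fraction = 1 / 1.85 = 0.5405.
fm × 0.08 + 1 − fm = 0.5405  ⇒  fm × (0.08 − 1) = −0.4595  ⇒  fm = 0.499.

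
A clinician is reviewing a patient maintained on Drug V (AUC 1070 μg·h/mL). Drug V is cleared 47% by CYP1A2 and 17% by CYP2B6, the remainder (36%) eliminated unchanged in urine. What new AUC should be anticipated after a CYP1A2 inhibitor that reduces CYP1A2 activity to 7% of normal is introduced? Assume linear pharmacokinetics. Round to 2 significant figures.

1.9 × 10³ μg·h/mL

CYP1A2: 0.47 × 0.07 = 0.0329
CYP2B6: 0.17 (unchanged)
Other: 0.36 (unchanged)
New clearance relative to baseline: 0.0329 + 0.17 + 0.36 = 0.5629.
New AUC = baseline ÷ relative clearance = 1070 / 0.5629 = 1.9 × 10³ μg·h/mL.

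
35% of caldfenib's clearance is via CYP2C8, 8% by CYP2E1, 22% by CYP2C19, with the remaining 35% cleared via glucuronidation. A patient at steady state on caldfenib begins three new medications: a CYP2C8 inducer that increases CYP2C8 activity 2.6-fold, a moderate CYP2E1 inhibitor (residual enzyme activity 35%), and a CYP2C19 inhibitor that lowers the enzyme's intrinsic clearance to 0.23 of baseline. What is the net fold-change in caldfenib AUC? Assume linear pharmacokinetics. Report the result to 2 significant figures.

0.75

The CYP2C8 pathway (35% of clearance) is boosted to 2.6× activity: 0.35 × 2.6 = 0.91.
The CYP2E1 pathway (8% of clearance) falls to 0.35× activity: 0.08 × 0.35 = 0.028.
The CYP2C19 pathway (22% of clearance) falls to 0.23× activity: 0.22 × 0.23 = 0.0506.
Non-CYP routes (35%) are unchanged.
Relative clearance = 0.91 + 0.028 + 0.0506 + 0.35 = 1.3386.
Net AUC ratio = 1 / 1.3386 = 0.75.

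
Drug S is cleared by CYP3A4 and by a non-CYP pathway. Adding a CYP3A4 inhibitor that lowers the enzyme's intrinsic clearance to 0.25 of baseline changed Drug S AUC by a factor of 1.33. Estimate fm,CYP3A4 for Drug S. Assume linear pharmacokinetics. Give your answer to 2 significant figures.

0.33

CL'/CL = 1 / 1.33 = 0.7519
0.25·fm + (1 − fm) = 0.7519
fm = (0.7519 − 1) / (0.25 − 1) = 0.33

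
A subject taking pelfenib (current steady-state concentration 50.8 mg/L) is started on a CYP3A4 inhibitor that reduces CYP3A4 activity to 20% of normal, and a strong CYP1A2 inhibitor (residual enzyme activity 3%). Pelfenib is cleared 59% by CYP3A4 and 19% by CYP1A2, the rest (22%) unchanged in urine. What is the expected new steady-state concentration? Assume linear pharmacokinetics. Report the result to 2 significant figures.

1.5 × 10² mg/L

The CYP3A4 pathway (59% of clearance) drops to 0.2× activity: 0.59 × 0.2 = 0.118.
The CYP1A2 pathway (19% of clearance) falls to 0.03× activity: 0.19 × 0.03 = 0.0057.
Non-CYP routes (22%) are unchanged.
New clearance relative to baseline: 0.118 + 0.0057 + 0.22 = 0.3437.
Dividing the baseline by the relative clearance: 50.8 / 0.3437 = 1.5 × 10² mg/L.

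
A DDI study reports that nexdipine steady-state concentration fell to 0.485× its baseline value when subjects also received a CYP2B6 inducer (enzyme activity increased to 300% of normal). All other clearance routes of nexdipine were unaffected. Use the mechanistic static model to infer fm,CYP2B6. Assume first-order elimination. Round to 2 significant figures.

0.53

Call the CYP2B6 fraction fm. After the interaction, CL_new/CL_old = fm × 3 + (1 − fm).
Steady-state concentration ratio = 1 / (new CL fraction), so new CL fraction = 1 / 0.485 = 2.062.
fm × 3 + 1 − fm = 2.062  ⇒  fm × (3 − 1) = 1.062  ⇒  fm = 0.53.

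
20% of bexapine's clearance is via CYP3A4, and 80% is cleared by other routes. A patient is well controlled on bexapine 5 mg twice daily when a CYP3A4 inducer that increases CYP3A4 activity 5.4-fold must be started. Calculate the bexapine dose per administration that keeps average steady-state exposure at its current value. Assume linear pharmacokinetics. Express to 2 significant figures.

9.4 mg

CYP3A4: 0.2 × 5.4 = 1.08
Other: 0.8 (unchanged)
Relative clearance = 1.08 + 0.8 = 1.88.
Css,avg = (dose rate)/CL, so holding Css fixed requires dose ∝ CL: 5 × 1.88 = 9.4 mg.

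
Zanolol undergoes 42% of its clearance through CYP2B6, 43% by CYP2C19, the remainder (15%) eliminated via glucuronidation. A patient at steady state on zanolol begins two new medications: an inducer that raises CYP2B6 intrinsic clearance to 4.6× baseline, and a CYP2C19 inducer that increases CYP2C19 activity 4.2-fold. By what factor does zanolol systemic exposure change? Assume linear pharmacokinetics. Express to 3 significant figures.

0.257

The CYP2B6 pathway (42% of clearance) is boosted to 4.6× activity: 0.42 × 4.6 = 1.932.
The CYP2C19 pathway (43% of clearance) is boosted to 4.2× activity: 0.43 × 4.2 = 1.806.
The remaining 15% of clearance is unaffected.
New clearance relative to baseline: 1.932 + 1.806 + 0.15 = 3.888.
Because systemic exposure varies inversely with clearance, the combined effect is 1 / 3.888 = 0.257.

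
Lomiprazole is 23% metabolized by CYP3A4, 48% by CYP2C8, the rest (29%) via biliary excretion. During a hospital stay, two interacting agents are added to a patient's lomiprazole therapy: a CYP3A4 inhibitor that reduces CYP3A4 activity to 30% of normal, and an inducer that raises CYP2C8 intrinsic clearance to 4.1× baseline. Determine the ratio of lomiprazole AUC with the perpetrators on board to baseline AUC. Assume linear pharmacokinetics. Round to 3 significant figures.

0.430

The CYP3A4 pathway (23% of clearance) falls to 0.3× activity: 0.23 × 0.3 = 0.069.
The CYP2C8 pathway (48% of clearance) is boosted to 4.1× activity: 0.48 × 4.1 = 1.968.
The remaining 29% of clearance is unaffected.
New clearance relative to baseline: 0.069 + 1.968 + 0.29 = 2.327.
Because AUC varies inversely with clearance, the combined effect is 1 / 2.327 = 0.430.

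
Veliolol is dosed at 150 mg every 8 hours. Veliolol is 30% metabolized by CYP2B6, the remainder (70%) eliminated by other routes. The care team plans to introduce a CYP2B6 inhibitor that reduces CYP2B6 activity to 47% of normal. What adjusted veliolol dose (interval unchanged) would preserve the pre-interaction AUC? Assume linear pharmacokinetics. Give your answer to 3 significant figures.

The CYP2B6 pathway (30% of clearance) drops to 0.47× activity: 0.3 × 0.47 = 0.141.
The remaining 70% of clearance is unaffected.
New clearance relative to baseline: 0.141 + 0.7 = 0.841.
To maintain the same steady-state level, dose must scale with clearance: new dose = 150 × 0.841 = 126 mg.

126 mg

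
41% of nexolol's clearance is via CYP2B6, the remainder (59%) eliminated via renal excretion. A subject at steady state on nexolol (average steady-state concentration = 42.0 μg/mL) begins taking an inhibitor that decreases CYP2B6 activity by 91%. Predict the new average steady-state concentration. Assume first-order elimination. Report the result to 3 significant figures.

The CYP2B6 pathway (41% of clearance) falls to 0.09× activity: 0.41 × 0.09 = 0.0369.
Non-CYP routes (59%) are unchanged.
Relative clearance = 0.0369 + 0.59 = 0.6269.
Average steady-state concentration ∝ 1/CL, so new value = 42.0 / 0.6269 = 67.0 μg/mL.

67.0 μg/mL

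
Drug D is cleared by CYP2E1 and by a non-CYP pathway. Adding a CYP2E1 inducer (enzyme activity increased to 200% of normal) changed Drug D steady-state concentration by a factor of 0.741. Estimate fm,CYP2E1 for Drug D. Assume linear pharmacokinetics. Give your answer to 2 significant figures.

0.35

CL'/CL = 1 / 0.741 = 1.35
2·fm + (1 − fm) = 1.35
fm = (1.35 − 1) / (2 − 1) = 0.35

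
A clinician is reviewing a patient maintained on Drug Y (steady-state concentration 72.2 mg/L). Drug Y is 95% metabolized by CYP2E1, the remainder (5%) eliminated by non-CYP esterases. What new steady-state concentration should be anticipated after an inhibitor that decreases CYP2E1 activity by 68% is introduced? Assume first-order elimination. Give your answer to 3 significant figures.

The CYP2E1 pathway (95% of clearance) drops to 0.32× activity: 0.95 × 0.32 = 0.304.
Non-CYP routes (5%) are unchanged.
Relative clearance = 0.304 + 0.05 = 0.354.
New steady-state concentration = baseline ÷ relative clearance = 72.2 / 0.354 = 204 mg/L.

204 mg/L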